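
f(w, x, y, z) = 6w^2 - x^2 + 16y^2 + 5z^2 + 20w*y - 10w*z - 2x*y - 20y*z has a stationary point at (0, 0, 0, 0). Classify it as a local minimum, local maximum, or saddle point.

The Hessian at the origin is H = [[12, 0, 20, -10], [0, -2, -2, 0], [20, -2, 32, -20], [-10, 0, -20, 10]].
Symmetric row and column elimination reduces H to a congruent diagonal form with pivots 12, -2, 2/3, -15.
That gives 2 positive, 2 negative pivots.
H is indefinite, so the origin is a saddle point.

saddle point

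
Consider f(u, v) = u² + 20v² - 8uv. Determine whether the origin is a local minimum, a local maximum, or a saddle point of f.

local minimum

The Hessian at the origin is H = [[2, -8], [-8, 40]].
det H = 2·40 − (-8)² = 16 > 0 and H[1,1] = 2 > 0, so H is positive definite.
Therefore the origin is a local minimum.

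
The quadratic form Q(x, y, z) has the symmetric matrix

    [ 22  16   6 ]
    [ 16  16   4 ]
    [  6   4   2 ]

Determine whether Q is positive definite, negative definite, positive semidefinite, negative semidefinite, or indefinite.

positive definite

Applying the same elementary operations to the rows and columns of A produces a congruent diagonal matrix with entries 22, 48/11, 1/3.
Counting signs: 3 positive.
Hence Q is positive definite.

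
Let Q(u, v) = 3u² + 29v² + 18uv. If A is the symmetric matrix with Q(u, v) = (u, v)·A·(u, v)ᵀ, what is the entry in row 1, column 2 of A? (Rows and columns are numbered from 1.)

9

The coefficient of u·v in Q is 18. For a symmetric A this equals A[1,2] + A[2,1] = 2·A[1,2].
So A[1,2] = 18/2 = 9.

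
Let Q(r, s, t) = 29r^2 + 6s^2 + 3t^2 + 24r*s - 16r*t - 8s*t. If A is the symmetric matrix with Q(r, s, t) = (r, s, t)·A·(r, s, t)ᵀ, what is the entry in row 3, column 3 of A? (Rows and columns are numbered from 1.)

The coefficient of t^2 in Q is 3, and that is exactly A[3,3].

3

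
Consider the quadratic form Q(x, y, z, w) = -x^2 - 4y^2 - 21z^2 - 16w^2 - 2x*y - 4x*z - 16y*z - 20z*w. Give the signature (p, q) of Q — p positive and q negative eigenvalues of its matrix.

(1, 3)

The symmetric matrix is A = [[-1, -1, -2, 0], [-1, -4, -8, 0], [-2, -8, -21, -10], [0, 0, -10, -16]].
Row-reducing A symmetrically gives the diagonal entries -1, -3, -5, 4.
Counting signs: 1 positive, 3 negative.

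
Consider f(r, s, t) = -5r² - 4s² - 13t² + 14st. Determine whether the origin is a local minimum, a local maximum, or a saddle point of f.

local maximum

The Hessian at the origin is H = [[-10, 0, 0], [0, -8, 14], [0, 14, -26]].
Symmetric row and column elimination reduces H to a congruent diagonal form with pivots -10, -8, -3/2.
Counting signs: 3 negative.
H is negative definite, so the origin is a strict local maximum.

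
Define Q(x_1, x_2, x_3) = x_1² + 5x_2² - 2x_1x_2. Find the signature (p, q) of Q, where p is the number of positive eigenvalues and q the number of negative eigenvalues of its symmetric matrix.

Write A = [[1, -1, 0], [-1, 5, 0], [0, 0, 0]].
Congruent diagonalization of A (simultaneous row and column reduction) yields pivots 1, 4, 0.
So there are 2 positive, 1 zero pivots.

(2, 0)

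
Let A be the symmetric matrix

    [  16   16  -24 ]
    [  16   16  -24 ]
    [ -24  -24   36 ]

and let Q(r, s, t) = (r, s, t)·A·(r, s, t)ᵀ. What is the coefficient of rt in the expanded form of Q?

-48

The coefficient of rt is A[1,3] + A[3,1] = 2·(-24) = -48.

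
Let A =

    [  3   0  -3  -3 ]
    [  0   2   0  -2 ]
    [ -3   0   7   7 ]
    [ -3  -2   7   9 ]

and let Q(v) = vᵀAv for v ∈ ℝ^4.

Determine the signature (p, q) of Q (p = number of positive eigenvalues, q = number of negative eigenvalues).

Congruent diagonalization of A (simultaneous row and column reduction) yields pivots 3, 2, 4, 0.
So there are 3 positive, 1 zero pivots.

(3, 0)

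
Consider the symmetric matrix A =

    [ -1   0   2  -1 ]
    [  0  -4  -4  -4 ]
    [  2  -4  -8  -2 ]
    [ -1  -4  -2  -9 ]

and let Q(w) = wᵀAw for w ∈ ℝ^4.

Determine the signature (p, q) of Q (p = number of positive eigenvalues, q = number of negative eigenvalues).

(0, 3)

Row-reducing A symmetrically gives the diagonal entries -1, -4, 0, -4.
So there are 3 negative, 1 zero pivots.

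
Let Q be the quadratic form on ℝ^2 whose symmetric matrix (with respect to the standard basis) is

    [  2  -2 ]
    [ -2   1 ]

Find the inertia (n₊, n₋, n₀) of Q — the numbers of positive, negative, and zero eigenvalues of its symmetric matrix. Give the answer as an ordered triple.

Applying the same elementary operations to the rows and columns of A produces a congruent diagonal matrix with entries 2, -1.
So there are 1 positive, 1 negative pivots.

(1, 1, 0)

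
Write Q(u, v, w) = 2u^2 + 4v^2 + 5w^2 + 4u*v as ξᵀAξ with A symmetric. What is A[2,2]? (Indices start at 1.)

4

The coefficient of v^2 in Q is 4, and that is exactly A[2,2].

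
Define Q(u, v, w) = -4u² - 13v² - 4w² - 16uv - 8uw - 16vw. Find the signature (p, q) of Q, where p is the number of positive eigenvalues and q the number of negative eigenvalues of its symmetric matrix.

(1, 1)

Write A = [[-4, -8, -4], [-8, -13, -8], [-4, -8, -4]].
Symmetric row and column elimination reduces A to a congruent diagonal form with pivots -4, 3, 0.
That gives 1 positive, 1 negative, 1 zero pivots.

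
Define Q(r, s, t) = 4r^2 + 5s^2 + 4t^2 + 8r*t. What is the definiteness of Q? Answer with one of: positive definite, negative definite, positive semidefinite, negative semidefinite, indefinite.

The associated matrix is A = [[4, 0, 4], [0, 5, 0], [4, 0, 4]].
Symmetric row and column elimination reduces A to a congruent diagonal form with pivots 4, 5, 0.
So there are 2 positive, 1 zero pivots.
Hence Q is positive semidefinite.

positive semidefinite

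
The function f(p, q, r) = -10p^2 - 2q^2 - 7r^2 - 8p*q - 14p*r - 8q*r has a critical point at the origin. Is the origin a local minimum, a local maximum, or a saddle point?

The Hessian at the origin is H = [[-20, -8, -14], [-8, -4, -8], [-14, -8, -14]].
Symmetric row and column elimination reduces H to a congruent diagonal form with pivots -20, -4/5, 3.
That gives 1 positive, 2 negative pivots.
H is indefinite, so the origin is a saddle point.

saddle point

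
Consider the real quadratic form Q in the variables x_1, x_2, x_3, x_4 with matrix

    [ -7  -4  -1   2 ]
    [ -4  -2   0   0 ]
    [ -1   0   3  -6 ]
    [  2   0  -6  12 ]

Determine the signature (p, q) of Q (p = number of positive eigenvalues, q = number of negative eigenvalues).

(2, 1)

Symmetric row and column elimination reduces A to a congruent diagonal form with pivots -7, 2/7, 2, 0.
Counting signs: 2 positive, 1 negative, 1 zero.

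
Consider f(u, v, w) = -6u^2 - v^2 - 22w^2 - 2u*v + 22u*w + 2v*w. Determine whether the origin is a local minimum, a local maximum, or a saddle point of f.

local maximum

The Hessian at the origin is H = [[-12, -2, 22], [-2, -2, 2], [22, 2, -44]].
An LDLᵀ factorisation of H has diagonal entries -12, -5/3, -2.
Counting signs: 3 negative.
H is negative definite, so the origin is a strict local maximum.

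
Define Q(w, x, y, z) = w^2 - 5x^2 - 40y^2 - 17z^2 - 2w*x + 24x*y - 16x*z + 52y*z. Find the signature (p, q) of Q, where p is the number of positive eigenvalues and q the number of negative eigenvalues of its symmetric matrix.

(1, 3)

The symmetric matrix is A = [[1, -1, 0, 0], [-1, -5, 12, -8], [0, 12, -40, 26], [0, -8, 26, -17]].
Applying the same elementary operations to the rows and columns of A produces a congruent diagonal matrix with entries 1, -6, -16, -1/12.
So there are 1 positive, 3 negative pivots.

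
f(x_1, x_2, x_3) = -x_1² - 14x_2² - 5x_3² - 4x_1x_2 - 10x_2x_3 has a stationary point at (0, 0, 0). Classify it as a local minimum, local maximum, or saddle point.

The Hessian at the origin is H = [[-2, -4, 0], [-4, -28, -10], [0, -10, -10]].
Symmetric row and column elimination reduces H to a congruent diagonal form with pivots -2, -20, -5.
So there are 3 negative pivots.
H is negative definite, so the origin is a strict local maximum.

local maximum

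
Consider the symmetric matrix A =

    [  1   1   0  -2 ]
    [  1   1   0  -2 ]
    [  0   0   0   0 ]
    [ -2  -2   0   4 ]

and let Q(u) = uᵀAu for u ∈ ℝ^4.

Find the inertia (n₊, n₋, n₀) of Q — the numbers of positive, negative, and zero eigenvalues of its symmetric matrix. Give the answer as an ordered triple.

Symmetric row and column elimination reduces A to a congruent diagonal form with pivots 1, 0, 0, 0.
So there are 1 positive, 3 zero pivots.

(1, 0, 3)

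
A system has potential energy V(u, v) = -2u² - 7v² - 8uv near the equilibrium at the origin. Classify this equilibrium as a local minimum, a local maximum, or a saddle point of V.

The Hessian at the origin is H = [[-4, -8], [-8, -14]].
det H = -4·-14 − (-8)² = -8 < 0, so H is indefinite.
Therefore the origin is a saddle point.

saddle point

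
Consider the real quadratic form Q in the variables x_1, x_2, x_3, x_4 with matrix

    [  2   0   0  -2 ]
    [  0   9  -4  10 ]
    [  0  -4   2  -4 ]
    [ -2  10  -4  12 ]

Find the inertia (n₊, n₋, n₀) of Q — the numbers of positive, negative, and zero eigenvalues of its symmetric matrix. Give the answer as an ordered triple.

(3, 1, 0)

An LDLᵀ factorisation of A has diagonal entries 2, 9, 2/9, -2.
Counting signs: 3 positive, 1 negative.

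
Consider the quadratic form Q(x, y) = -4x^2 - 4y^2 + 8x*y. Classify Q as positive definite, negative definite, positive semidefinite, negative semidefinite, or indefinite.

negative semidefinite

The symmetric matrix of Q is [[-4, 4], [4, -4]].
For the 2×2 matrix [[-4, 4], [4, -4]]: det = -4·-4 − (4)² = 0, trace = -8.
det = 0 so one eigenvalue is zero; the form is semidefinite with the sign of the trace.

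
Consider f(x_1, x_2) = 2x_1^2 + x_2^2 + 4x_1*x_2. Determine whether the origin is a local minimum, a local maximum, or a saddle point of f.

The Hessian at the origin is H = [[4, 4], [4, 2]].
det H = 4·2 − (4)² = -8 < 0, so H is indefinite.
Therefore the origin is a saddle point.

saddle point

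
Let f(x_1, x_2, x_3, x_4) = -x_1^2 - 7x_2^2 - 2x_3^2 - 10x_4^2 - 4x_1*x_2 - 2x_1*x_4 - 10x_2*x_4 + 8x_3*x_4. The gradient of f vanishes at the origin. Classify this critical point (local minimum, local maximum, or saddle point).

The Hessian at the origin is H = [[-2, -4, 0, -2], [-4, -14, 0, -10], [0, 0, -4, 8], [-2, -10, 8, -20]].
Row-reducing H symmetrically gives the diagonal entries -2, -6, -4, 4.
That gives 1 positive, 3 negative pivots.
H is indefinite, so the origin is a saddle point.

saddle point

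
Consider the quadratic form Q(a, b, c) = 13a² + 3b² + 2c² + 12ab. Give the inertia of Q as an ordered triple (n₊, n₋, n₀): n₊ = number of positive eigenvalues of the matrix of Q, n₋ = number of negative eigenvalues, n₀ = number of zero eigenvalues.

(3, 0, 0)

The associated matrix is A = [[13, 6, 0], [6, 3, 0], [0, 0, 2]].
Row-reducing A symmetrically gives the diagonal entries 13, 3/13, 2.
So there are 3 positive pivots.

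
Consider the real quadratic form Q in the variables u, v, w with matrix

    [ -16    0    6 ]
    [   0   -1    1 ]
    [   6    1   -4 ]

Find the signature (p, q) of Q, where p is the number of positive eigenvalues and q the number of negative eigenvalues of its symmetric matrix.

(0, 3)

An LDLᵀ factorisation of A has diagonal entries -16, -1, -3/4.
That gives 3 negative pivots.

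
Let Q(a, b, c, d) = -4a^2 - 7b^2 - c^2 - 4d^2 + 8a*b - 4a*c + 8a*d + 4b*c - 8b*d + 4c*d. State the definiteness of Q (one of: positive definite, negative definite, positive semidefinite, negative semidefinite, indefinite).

Write A = [[-4, 4, -2, 4], [4, -7, 2, -4], [-2, 2, -1, 2], [4, -4, 2, -4]].
Applying the same elementary operations to the rows and columns of A produces a congruent diagonal matrix with entries -4, -3, 0, 0.
Counting signs: 2 negative, 2 zero.
Hence Q is negative semidefinite.

negative semidefinite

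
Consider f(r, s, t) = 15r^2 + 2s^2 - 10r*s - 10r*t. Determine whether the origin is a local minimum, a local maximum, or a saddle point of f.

saddle point

The Hessian at the origin is H = [[30, -10, -10], [-10, 4, 0], [-10, 0, 0]].
Symmetric row and column elimination reduces H to a congruent diagonal form with pivots 30, 2/3, -20.
That gives 2 positive, 1 negative pivots.
H is indefinite, so the origin is a saddle point.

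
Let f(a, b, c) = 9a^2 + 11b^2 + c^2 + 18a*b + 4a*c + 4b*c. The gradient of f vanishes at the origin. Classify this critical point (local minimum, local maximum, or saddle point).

The Hessian at the origin is H = [[18, 18, 4], [18, 22, 4], [4, 4, 2]].
An LDLᵀ factorisation of H has diagonal entries 18, 4, 10/9.
Counting signs: 3 positive.
H is positive definite, so the origin is a strict local minimum.

local minimum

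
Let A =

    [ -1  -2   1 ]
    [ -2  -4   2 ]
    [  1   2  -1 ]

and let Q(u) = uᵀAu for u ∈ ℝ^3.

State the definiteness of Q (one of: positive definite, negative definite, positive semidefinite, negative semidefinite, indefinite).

Applying the same elementary operations to the rows and columns of A produces a congruent diagonal matrix with entries -1, 0, 0.
Counting signs: 1 negative, 2 zero.
Hence Q is negative semidefinite.

negative semidefinite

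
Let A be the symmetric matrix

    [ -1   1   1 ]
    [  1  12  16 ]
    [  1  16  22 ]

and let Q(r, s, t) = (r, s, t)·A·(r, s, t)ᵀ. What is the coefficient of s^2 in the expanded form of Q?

The coefficient of s^2 is the diagonal entry A[2,2] = 12.

12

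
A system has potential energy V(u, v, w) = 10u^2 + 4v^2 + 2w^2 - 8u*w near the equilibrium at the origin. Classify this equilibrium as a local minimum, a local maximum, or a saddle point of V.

The Hessian at the origin is H = [[20, 0, -8], [0, 8, 0], [-8, 0, 4]].
Applying the same elementary operations to the rows and columns of H produces a congruent diagonal matrix with entries 20, 8, 4/5.
That gives 3 positive pivots.
H is positive definite, so the origin is a strict local minimum.

local minimum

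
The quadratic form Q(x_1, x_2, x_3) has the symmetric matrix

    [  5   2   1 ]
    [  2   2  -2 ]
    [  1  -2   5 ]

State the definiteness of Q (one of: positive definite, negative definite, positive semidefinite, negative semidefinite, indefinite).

positive semidefinite

Congruent diagonalization of A (simultaneous row and column reduction) yields pivots 5, 6/5, 0.
So there are 2 positive, 1 zero pivots.
Hence Q is positive semidefinite.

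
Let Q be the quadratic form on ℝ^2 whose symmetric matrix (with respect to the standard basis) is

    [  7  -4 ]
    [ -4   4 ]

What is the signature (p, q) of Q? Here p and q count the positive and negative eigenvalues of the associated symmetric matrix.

An LDLᵀ factorisation of A has diagonal entries 7, 12/7.
So there are 2 positive pivots.

(2, 0)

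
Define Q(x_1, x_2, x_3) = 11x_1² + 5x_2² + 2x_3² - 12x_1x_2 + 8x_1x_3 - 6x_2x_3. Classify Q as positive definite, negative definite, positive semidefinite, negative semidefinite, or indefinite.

positive definite

The symmetric matrix is A = [[11, -6, 4], [-6, 5, -3], [4, -3, 2]].
An LDLᵀ factorisation of A has diagonal entries 11, 19/11, 3/19.
That gives 3 positive pivots.
Hence Q is positive definite.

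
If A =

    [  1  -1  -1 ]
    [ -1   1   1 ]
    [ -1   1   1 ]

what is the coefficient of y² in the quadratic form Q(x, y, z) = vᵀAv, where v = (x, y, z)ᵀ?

The coefficient of y² is the diagonal entry A[2,2] = 1.

1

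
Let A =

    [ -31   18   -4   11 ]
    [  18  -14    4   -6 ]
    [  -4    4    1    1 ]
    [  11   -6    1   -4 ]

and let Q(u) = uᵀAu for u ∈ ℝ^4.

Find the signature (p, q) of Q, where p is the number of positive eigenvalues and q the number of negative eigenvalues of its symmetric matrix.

(1, 3)

Symmetric row and column elimination reduces A to a congruent diagonal form with pivots -31, -110/31, 127/55, -10/127.
Counting signs: 1 positive, 3 negative.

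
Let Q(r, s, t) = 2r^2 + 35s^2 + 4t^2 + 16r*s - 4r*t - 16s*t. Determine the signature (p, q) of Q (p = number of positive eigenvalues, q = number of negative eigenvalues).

The symmetric matrix is A = [[2, 8, -2], [8, 35, -8], [-2, -8, 4]].
An LDLᵀ factorisation of A has diagonal entries 2, 3, 2.
Counting signs: 3 positive.

(3, 0)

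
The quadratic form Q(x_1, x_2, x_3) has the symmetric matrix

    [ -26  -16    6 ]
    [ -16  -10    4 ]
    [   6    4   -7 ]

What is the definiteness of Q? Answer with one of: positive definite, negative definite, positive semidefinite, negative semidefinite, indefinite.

negative definite

Leading principal minors: Δ_1 = -26, Δ_2 = 4, Δ_3 = -20.
The signs alternate starting with Δ_1 < 0, so by Sylvester's criterion Q is negative definite.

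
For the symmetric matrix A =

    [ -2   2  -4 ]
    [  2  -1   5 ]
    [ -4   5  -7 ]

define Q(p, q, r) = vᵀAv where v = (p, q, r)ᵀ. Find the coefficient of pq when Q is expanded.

The coefficient of pq is A[1,2] + A[2,1] = 2·2 = 4.

4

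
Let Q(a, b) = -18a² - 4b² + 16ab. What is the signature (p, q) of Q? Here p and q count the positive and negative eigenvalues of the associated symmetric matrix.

Write A = [[-18, 8], [8, -4]].
Row-reducing A symmetrically gives the diagonal entries -18, -4/9.
Counting signs: 2 negative.

(0, 2)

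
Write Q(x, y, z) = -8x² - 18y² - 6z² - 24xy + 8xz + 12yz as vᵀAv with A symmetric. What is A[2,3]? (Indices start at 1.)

The coefficient of y·z in Q is 12. For a symmetric A this equals A[2,3] + A[3,2] = 2·A[2,3].
So A[2,3] = 12/2 = 6.

6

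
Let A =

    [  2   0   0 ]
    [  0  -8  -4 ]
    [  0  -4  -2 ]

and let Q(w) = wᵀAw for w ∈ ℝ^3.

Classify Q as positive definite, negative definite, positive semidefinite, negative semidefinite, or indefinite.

Applying the same elementary operations to the rows and columns of A produces a congruent diagonal matrix with entries 2, -8, 0.
So there are 1 positive, 1 negative, 1 zero pivots.
Hence Q is indefinite.

indefinite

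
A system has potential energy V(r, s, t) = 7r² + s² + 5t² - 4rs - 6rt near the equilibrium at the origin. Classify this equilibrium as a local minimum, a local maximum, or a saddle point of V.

The Hessian at the origin is H = [[14, -4, -6], [-4, 2, 0], [-6, 0, 10]].
Row-reducing H symmetrically gives the diagonal entries 14, 6/7, 4.
That gives 3 positive pivots.
H is positive definite, so the origin is a strict local minimum.

local minimum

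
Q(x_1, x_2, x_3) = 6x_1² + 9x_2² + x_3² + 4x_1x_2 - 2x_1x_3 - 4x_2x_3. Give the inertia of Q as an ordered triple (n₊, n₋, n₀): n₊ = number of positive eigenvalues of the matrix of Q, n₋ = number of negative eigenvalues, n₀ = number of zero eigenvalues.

(3, 0, 0)

The associated matrix is A = [[6, 2, -1], [2, 9, -2], [-1, -2, 1]].
An LDLᵀ factorisation of A has diagonal entries 6, 25/3, 1/2.
So there are 3 positive pivots.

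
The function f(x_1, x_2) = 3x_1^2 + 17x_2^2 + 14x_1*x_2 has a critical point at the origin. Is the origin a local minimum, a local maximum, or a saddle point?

local minimum

The Hessian at the origin is H = [[6, 14], [14, 34]].
det H = 6·34 − (14)² = 8 > 0 and H[1,1] = 6 > 0, so H is positive definite.
Therefore the origin is a local minimum.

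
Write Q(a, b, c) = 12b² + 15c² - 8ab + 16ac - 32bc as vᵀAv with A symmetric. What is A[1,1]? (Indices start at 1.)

The coefficient of a² in Q is 0, and that is exactly A[1,1].

0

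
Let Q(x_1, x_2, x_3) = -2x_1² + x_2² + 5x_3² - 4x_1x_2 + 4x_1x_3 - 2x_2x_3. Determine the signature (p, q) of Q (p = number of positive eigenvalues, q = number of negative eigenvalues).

The symmetric matrix is A = [[-2, -2, 2], [-2, 1, -1], [2, -1, 5]].
An LDLᵀ factorisation of A has diagonal entries -2, 3, 4.
That gives 2 positive, 1 negative pivots.

(2, 1)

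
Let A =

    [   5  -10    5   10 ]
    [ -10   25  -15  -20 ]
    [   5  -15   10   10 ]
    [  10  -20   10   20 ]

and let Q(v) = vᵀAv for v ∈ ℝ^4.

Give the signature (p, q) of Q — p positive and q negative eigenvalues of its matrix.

(2, 0)

Applying the same elementary operations to the rows and columns of A produces a congruent diagonal matrix with entries 5, 5, 0, 0.
So there are 2 positive, 2 zero pivots.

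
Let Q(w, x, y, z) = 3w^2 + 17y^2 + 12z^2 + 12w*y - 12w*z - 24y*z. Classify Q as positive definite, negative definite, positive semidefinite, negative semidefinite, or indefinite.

Write A = [[3, 0, 6, -6], [0, 0, 0, 0], [6, 0, 17, -12], [-6, 0, -12, 12]].
Congruent diagonalization of A (simultaneous row and column reduction) yields pivots 3, 0, 5, 0.
That gives 2 positive, 2 zero pivots.
Hence Q is positive semidefinite.

positive semidefinite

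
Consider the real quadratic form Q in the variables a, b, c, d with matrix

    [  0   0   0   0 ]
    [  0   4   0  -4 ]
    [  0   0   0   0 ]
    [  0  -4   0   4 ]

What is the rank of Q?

Symmetric row and column elimination reduces A to a congruent diagonal form with pivots 0, 4, 0, 0.
Counting signs: 1 positive, 3 zero.
The rank is the number of nonzero pivots: 1.

1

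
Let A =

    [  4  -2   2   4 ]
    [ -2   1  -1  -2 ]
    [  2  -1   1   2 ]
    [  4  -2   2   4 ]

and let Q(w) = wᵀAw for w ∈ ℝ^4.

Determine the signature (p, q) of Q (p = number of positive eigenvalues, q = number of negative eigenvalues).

Applying the same elementary operations to the rows and columns of A produces a congruent diagonal matrix with entries 4, 0, 0, 0.
Counting signs: 1 positive, 3 zero.

(1, 0)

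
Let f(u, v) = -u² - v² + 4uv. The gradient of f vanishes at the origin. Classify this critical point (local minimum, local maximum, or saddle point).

The Hessian at the origin is H = [[-2, 4], [4, -2]].
det H = -2·-2 − (4)² = -12 < 0, so H is indefinite.
Therefore the origin is a saddle point.

saddle point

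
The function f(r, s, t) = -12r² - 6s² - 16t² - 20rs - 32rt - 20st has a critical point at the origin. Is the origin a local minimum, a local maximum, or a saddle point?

The Hessian at the origin is H = [[-24, -20, -32], [-20, -12, -20], [-32, -20, -32]].
Row-reducing H symmetrically gives the diagonal entries -24, 14/3, 8/7.
So there are 2 positive, 1 negative pivots.
H is indefinite, so the origin is a saddle point.

saddle point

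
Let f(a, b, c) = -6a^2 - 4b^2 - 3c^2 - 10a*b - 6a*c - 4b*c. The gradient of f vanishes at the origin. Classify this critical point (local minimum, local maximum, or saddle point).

The Hessian at the origin is H = [[-12, -10, -6], [-10, -8, -4], [-6, -4, -6]].
Applying the same elementary operations to the rows and columns of H produces a congruent diagonal matrix with entries -12, 1/3, -6.
So there are 1 positive, 2 negative pivots.
H is indefinite, so the origin is a saddle point.

saddle point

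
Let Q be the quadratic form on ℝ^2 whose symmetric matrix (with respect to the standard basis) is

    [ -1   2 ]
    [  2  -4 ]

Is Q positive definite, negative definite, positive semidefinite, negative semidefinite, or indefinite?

Symmetric row and column elimination reduces A to a congruent diagonal form with pivots -1, 0.
So there are 1 negative, 1 zero pivots.
Hence Q is negative semidefinite.

negative semidefinite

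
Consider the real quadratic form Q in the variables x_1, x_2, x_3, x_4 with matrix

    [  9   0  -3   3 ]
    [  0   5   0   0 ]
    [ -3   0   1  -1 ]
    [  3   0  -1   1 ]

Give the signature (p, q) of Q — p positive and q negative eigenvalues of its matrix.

Applying the same elementary operations to the rows and columns of A produces a congruent diagonal matrix with entries 9, 5, 0, 0.
So there are 2 positive, 2 zero pivots.

(2, 0)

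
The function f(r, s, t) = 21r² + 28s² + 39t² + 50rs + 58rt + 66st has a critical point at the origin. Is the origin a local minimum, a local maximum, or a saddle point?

The Hessian at the origin is H = [[42, 50, 58], [50, 56, 66], [58, 66, 78]].
Row-reducing H symmetrically gives the diagonal entries 42, -74/21, 20/37.
So there are 2 positive, 1 negative pivots.
H is indefinite, so the origin is a saddle point.

saddle point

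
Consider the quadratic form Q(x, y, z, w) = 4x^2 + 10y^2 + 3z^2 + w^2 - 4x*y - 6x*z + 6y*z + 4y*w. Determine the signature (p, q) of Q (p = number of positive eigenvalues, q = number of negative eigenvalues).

(4, 0)

The associated matrix is A = [[4, -2, -3, 0], [-2, 10, 3, 2], [-3, 3, 3, 0], [0, 2, 0, 1]].
Congruent diagonalization of A (simultaneous row and column reduction) yields pivots 4, 9, 1/2, 1/3.
Counting signs: 4 positive.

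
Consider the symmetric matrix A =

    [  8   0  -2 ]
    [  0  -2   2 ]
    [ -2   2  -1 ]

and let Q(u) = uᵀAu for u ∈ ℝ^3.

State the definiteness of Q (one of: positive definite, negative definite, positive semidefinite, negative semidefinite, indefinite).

indefinite

An LDLᵀ factorisation of A has diagonal entries 8, -2, 1/2.
That gives 2 positive, 1 negative pivots.
Hence Q is indefinite.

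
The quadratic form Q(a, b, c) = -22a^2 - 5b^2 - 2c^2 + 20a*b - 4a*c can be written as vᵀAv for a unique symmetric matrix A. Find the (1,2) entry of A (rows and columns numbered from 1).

10

The coefficient of a·b in Q is 20. For a symmetric A this equals A[1,2] + A[2,1] = 2·A[1,2].
So A[1,2] = 20/2 = 10.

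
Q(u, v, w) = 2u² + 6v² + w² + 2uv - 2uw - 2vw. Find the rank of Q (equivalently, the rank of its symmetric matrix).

3

The associated matrix is A = [[2, 1, -1], [1, 6, -1], [-1, -1, 1]].
Row-reducing A symmetrically gives the diagonal entries 2, 11/2, 5/11.
So there are 3 positive pivots.
The rank is the number of nonzero pivots: 3.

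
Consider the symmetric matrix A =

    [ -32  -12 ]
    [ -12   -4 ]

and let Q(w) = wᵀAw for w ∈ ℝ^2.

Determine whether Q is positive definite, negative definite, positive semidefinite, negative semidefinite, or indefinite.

Symmetric row and column elimination reduces A to a congruent diagonal form with pivots -32, 1/2.
So there are 1 positive, 1 negative pivots.
Hence Q is indefinite.

indefinite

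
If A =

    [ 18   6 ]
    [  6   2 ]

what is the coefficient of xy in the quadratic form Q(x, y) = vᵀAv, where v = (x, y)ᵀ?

12

The coefficient of xy is A[1,2] + A[2,1] = 2·6 = 12.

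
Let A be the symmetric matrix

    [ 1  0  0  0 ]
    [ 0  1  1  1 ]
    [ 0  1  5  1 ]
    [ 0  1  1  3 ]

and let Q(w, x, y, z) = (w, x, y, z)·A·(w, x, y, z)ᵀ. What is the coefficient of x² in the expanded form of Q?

The coefficient of x² is the diagonal entry A[2,2] = 1.

1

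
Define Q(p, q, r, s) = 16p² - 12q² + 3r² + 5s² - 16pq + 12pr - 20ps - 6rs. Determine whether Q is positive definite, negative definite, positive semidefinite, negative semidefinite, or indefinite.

Write A = [[16, -8, 6, -10], [-8, -12, 0, 0], [6, 0, 3, -3], [-10, 0, -3, 5]].
Row-reducing A symmetrically gives the diagonal entries 16, -16, 21/16, 2/7.
So there are 3 positive, 1 negative pivots.
Hence Q is indefinite.

indefinite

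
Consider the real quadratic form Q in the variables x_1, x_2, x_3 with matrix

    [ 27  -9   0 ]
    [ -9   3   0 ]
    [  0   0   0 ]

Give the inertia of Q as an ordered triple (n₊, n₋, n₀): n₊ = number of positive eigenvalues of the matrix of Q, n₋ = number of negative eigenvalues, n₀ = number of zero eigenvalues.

Row-reducing A symmetrically gives the diagonal entries 27, 0, 0.
So there are 1 positive, 2 zero pivots.

(1, 0, 2)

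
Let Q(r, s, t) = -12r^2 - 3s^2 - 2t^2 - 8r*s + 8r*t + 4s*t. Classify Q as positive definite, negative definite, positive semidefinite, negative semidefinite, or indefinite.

negative definite

The symmetric matrix of Q is A = [[-12, -4, 4], [-4, -3, 2], [4, 2, -2]].
Leading principal minors: Δ_1 = -12, Δ_2 = 20, Δ_3 = -8.
The signs alternate starting with Δ_1 < 0, so by Sylvester's criterion Q is negative definite.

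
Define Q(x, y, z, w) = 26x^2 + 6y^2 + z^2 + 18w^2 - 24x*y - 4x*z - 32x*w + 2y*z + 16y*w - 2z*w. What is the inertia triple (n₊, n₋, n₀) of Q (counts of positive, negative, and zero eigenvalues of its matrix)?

The symmetric matrix is A = [[26, -12, -2, -16], [-12, 6, 1, 8], [-2, 1, 1, -1], [-16, 8, -1, 18]].
An LDLᵀ factorisation of A has diagonal entries 26, 6/13, 5/6, 4/5.
Counting signs: 4 positive.

(4, 0, 0)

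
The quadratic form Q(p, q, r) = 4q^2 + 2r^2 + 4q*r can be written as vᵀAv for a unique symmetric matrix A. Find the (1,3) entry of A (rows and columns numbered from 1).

The coefficient of p·r in Q is 0. For a symmetric A this equals A[1,3] + A[3,1] = 2·A[1,3].
So A[1,3] = 0/2 = 0.

0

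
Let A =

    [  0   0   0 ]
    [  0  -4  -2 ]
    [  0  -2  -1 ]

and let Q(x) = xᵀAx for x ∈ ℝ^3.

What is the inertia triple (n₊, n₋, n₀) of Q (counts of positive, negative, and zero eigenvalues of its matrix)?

Applying the same elementary operations to the rows and columns of A produces a congruent diagonal matrix with entries 0, -4, 0.
That gives 1 negative, 2 zero pivots.

(0, 1, 2)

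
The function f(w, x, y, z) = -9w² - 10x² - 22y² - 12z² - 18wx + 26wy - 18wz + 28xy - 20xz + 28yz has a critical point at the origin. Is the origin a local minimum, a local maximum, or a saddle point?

The Hessian at the origin is H = [[-18, -18, 26, -18], [-18, -20, 28, -20], [26, 28, -44, 28], [-18, -20, 28, -24]].
Applying the same elementary operations to the rows and columns of H produces a congruent diagonal matrix with entries -18, -2, -40/9, -4.
So there are 4 negative pivots.
H is negative definite, so the origin is a strict local maximum.

local maximum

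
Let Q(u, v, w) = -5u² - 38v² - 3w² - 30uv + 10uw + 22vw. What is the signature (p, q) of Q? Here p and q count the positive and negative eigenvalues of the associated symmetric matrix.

Write A = [[-5, -15, 5], [-15, -38, 11], [5, 11, -3]].
Symmetric row and column elimination reduces A to a congruent diagonal form with pivots -5, 7, -2/7.
So there are 1 positive, 2 negative pivots.

(1, 2)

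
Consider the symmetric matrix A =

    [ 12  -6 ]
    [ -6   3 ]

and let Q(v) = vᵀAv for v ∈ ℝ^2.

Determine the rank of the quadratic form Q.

Row-reducing A symmetrically gives the diagonal entries 12, 0.
That gives 1 positive, 1 zero pivots.
The rank is the number of nonzero pivots: 1.

1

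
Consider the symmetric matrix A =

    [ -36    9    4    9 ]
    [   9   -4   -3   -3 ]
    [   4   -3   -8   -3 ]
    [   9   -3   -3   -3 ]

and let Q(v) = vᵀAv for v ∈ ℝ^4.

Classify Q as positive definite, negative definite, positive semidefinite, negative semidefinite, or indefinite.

Leading principal minors: Δ_1 = -36, Δ_2 = 63, Δ_3 = -332, Δ_4 = 60.
The signs alternate starting with Δ_1 < 0, so by Sylvester's criterion Q is negative definite.

negative definite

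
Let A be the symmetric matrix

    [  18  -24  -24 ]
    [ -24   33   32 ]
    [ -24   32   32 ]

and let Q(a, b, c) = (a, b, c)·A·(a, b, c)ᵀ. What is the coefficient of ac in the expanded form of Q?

The coefficient of ac is A[1,3] + A[3,1] = 2·(-24) = -48.

-48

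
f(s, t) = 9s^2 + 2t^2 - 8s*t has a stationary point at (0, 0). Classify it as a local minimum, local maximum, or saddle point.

local minimum

The Hessian at the origin is H = [[18, -8], [-8, 4]].
det H = 18·4 − (-8)² = 8 > 0 and H[1,1] = 18 > 0, so H is positive definite.
Therefore the origin is a local minimum.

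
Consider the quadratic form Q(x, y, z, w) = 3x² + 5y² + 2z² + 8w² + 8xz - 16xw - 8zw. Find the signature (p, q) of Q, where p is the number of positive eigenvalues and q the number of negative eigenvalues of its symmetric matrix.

The symmetric matrix is A = [[3, 0, 4, -8], [0, 5, 0, 0], [4, 0, 2, -4], [-8, 0, -4, 8]].
Applying the same elementary operations to the rows and columns of A produces a congruent diagonal matrix with entries 3, 5, -10/3, 0.
Counting signs: 2 positive, 1 negative, 1 zero.

(2, 1)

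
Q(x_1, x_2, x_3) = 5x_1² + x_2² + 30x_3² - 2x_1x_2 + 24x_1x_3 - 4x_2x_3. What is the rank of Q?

Write A = [[5, -1, 12], [-1, 1, -2], [12, -2, 30]].
Congruent diagonalization of A (simultaneous row and column reduction) yields pivots 5, 4/5, 1.
That gives 3 positive pivots.
The rank is the number of nonzero pivots: 3.

3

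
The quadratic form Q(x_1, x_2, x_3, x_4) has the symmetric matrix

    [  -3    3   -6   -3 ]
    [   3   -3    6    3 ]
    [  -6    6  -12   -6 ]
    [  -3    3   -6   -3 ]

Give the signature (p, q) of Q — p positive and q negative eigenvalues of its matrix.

Symmetric row and column elimination reduces A to a congruent diagonal form with pivots -3, 0, 0, 0.
That gives 1 negative, 3 zero pivots.

(0, 1)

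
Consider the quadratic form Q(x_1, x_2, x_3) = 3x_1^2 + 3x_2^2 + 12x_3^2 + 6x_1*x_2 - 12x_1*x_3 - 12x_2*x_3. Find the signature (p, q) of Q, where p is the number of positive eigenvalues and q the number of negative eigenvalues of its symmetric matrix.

(1, 0)

Write A = [[3, 3, -6], [3, 3, -6], [-6, -6, 12]].
Congruent diagonalization of A (simultaneous row and column reduction) yields pivots 3, 0, 0.
Counting signs: 1 positive, 2 zero.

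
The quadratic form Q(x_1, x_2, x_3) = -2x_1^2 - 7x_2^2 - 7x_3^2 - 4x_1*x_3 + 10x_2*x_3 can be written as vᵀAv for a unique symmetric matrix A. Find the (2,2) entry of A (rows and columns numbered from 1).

-7

The coefficient of x_2^2 in Q is -7, and that is exactly A[2,2].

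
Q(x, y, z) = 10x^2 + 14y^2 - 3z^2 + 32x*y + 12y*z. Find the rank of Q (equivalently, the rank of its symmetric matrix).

The symmetric matrix is A = [[10, 16, 0], [16, 14, 6], [0, 6, -3]].
Symmetric row and column elimination reduces A to a congruent diagonal form with pivots 10, -58/5, 3/29.
That gives 2 positive, 1 negative pivots.
The rank is the number of nonzero pivots: 3.

3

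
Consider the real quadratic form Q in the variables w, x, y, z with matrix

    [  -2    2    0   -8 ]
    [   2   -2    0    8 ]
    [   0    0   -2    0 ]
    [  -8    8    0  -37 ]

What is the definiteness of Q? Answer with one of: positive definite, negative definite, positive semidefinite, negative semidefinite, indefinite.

Congruent diagonalization of A (simultaneous row and column reduction) yields pivots -2, 0, -2, -5.
Counting signs: 3 negative, 1 zero.
Hence Q is negative semidefinite.

negative semidefinite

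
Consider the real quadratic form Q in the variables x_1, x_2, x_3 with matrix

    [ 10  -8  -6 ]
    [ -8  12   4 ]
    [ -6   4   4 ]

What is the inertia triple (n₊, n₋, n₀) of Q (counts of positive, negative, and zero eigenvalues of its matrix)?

(3, 0, 0)

Congruent diagonalization of A (simultaneous row and column reduction) yields pivots 10, 28/5, 2/7.
So there are 3 positive pivots.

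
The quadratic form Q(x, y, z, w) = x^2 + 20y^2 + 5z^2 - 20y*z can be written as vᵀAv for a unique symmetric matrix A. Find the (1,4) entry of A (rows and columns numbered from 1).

0

The coefficient of x·w in Q is 0. For a symmetric A this equals A[1,4] + A[4,1] = 2·A[1,4].
So A[1,4] = 0/2 = 0.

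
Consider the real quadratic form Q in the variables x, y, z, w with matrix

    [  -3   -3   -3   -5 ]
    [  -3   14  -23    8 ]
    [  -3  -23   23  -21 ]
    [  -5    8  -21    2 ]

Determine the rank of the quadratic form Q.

Applying the same elementary operations to the rows and columns of A produces a congruent diagonal matrix with entries -3, 17, 42/17, 4/21.
So there are 3 positive, 1 negative pivots.
The rank is the number of nonzero pivots: 4.

4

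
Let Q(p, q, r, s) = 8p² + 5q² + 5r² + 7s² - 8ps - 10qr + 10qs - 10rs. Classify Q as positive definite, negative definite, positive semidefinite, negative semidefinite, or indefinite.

positive semidefinite

Write A = [[8, 0, 0, -4], [0, 5, -5, 5], [0, -5, 5, -5], [-4, 5, -5, 7]].
Applying the same elementary operations to the rows and columns of A produces a congruent diagonal matrix with entries 8, 5, 0, 0.
So there are 2 positive, 2 zero pivots.
Hence Q is positive semidefinite.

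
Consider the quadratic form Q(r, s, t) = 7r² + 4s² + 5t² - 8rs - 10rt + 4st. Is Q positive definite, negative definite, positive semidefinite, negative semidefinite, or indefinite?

The symmetric matrix of Q is A = [[7, -4, -5], [-4, 4, 2], [-5, 2, 5]].
Leading principal minors: Δ_1 = 7, Δ_2 = 12, Δ_3 = 12.
All leading principal minors are positive, so by Sylvester's criterion Q is positive definite.

positive definite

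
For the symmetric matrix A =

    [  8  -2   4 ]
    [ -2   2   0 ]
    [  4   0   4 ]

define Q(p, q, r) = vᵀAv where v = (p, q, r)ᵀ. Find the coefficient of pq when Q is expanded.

-4

The coefficient of pq is A[1,2] + A[2,1] = 2·(-2) = -4.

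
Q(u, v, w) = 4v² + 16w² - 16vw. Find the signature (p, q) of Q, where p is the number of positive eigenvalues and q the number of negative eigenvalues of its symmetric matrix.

The symmetric matrix is A = [[0, 0, 0], [0, 4, -8], [0, -8, 16]].
Congruent diagonalization of A (simultaneous row and column reduction) yields pivots 0, 4, 0.
That gives 1 positive, 2 zero pivots.

(1, 0)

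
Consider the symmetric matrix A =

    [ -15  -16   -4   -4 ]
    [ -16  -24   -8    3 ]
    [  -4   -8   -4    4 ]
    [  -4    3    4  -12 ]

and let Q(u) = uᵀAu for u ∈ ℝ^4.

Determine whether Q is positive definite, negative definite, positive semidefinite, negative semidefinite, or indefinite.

Leading principal minors: Δ_1 = -15, Δ_2 = 104, Δ_3 = -96, Δ_4 = 180.
The signs alternate starting with Δ_1 < 0, so by Sylvester's criterion Q is negative definite.

negative definite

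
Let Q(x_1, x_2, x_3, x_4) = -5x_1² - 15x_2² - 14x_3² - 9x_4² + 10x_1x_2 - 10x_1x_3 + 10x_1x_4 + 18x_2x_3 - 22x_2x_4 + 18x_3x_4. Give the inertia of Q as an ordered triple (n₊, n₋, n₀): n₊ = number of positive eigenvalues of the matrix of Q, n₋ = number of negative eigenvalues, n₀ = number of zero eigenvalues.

(0, 4, 0)

Write A = [[-5, 5, -5, 5], [5, -15, 9, -11], [-5, 9, -14, 9], [5, -11, 9, -9]].
Applying the same elementary operations to the rows and columns of A produces a congruent diagonal matrix with entries -5, -10, -37/5, -2/37.
So there are 4 negative pivots.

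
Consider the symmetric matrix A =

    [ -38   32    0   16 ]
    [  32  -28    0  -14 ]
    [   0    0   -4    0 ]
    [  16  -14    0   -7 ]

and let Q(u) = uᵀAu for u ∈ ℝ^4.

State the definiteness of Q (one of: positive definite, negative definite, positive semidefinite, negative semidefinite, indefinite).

Congruent diagonalization of A (simultaneous row and column reduction) yields pivots -38, -20/19, -4, 0.
That gives 3 negative, 1 zero pivots.
Hence Q is negative semidefinite.

negative semidefinite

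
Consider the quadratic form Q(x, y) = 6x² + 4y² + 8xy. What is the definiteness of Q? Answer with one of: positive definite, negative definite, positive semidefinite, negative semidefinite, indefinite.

The symmetric matrix of Q is [[6, 4], [4, 4]].
For the 2×2 matrix [[6, 4], [4, 4]]: det = 6·4 − (4)² = 8, trace = 10.
det > 0 so both eigenvalues share the sign of the trace; trace = 10 > 0 ⇒ both positive.

positive definite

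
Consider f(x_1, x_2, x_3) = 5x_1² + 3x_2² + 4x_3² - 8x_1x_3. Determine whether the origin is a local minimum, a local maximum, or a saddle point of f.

local minimum

The Hessian at the origin is H = [[10, 0, -8], [0, 6, 0], [-8, 0, 8]].
Applying the same elementary operations to the rows and columns of H produces a congruent diagonal matrix with entries 10, 6, 8/5.
Counting signs: 3 positive.
H is positive definite, so the origin is a strict local minimum.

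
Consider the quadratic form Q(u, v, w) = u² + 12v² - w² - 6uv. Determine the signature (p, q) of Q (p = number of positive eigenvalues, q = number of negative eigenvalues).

(2, 1)

Write A = [[1, -3, 0], [-3, 12, 0], [0, 0, -1]].
Row-reducing A symmetrically gives the diagonal entries 1, 3, -1.
So there are 2 positive, 1 negative pivots.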